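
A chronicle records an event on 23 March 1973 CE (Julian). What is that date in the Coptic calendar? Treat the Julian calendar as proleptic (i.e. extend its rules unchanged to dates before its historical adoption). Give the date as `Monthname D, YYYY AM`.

Paremhat 27, 1689 AM

The source date corresponds to 5 April 1973 in the Gregorian calendar (JDN 2441778).
That day falls on 27 Paremhat 1689 AM in the Coptic calendar.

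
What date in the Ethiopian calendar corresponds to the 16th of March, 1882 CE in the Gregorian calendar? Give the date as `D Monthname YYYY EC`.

Both dates share Julian Day Number 2408521; in the Ethiopian calendar that is 8 Megabit 1874 EC.

8 Megabit 1874 EC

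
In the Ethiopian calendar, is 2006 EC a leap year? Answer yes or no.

no

2006 mod 4 = 2; in the Ethiopian calendar a year is leap when year mod 4 = 3, so it is a common year.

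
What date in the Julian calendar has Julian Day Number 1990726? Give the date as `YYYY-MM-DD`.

0738-04-24

The proleptic Gregorian equivalent of JDN 1990726 is 28 April 738.
In the Julian calendar that day is 0738-04-24.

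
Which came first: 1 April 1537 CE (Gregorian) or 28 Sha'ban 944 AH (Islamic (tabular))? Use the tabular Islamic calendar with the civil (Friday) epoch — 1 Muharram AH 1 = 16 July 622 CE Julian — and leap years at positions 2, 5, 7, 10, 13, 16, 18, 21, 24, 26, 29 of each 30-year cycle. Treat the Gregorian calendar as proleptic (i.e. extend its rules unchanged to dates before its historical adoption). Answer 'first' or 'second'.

first

The two dates have Julian Day Numbers 2282528 and 2282842 respectively.
Since 2282528 < 2282842, the first date comes first.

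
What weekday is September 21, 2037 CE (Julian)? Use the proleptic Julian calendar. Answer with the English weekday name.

Sunday

This is JDN 2465336 (4 October 2037 Gregorian).
2465336 ≡ 6 (mod 7); counting from Monday = 0 gives Sunday.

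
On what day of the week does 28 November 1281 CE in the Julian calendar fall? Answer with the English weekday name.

Equivalently 5 December 1281 Gregorian, JDN 2189275.
Since JDN mod 7 = 4 (0 = Monday), the day is Friday.

Friday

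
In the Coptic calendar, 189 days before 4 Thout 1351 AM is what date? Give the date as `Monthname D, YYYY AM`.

Meshir 30, 1350 AM

The starting date is JDN 2318120; 2318120 − 189 = 2317931.
JDN 2317931 corresponds to Meshir 30, 1350 AM.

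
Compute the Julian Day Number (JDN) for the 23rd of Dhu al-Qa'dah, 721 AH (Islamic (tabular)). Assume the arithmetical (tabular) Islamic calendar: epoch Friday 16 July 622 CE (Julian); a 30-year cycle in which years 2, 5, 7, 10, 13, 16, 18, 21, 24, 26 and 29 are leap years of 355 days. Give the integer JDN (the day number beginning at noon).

In the proleptic Gregorian calendar the same day is 22 December 1321.
JDN 2451545 is 1 January 2000 CE (Gregorian); the target day is −247644 days from there, so JDN = 2203901.

2203901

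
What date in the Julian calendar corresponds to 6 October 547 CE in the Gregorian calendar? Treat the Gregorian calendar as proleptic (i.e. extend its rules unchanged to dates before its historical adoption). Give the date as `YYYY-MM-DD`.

0547-10-04

At this point the Julian calendar is 2 days behind the Gregorian.
6 October 547 Gregorian − 2 days → 4 October 547 Julian.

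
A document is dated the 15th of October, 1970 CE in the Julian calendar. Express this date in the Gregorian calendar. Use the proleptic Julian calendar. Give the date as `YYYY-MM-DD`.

1970-10-28

For dates in this range the Gregorian date is 13 days ahead of the Julian.
15 October 1970 Julian + 13 days → 28 October 1970 Gregorian.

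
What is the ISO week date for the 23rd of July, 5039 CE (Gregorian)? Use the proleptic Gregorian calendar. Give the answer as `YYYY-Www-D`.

The weekday is Tuesday (ISO weekday 2).
That Tuesday belongs to ISO week 30 of ISO year 5039.

5039-W30-2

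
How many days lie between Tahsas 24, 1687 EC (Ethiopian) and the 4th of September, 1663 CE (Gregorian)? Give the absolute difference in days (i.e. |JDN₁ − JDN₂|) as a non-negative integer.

First date → JDN 2340145; second date → JDN 2328705.
The interval is |2340145 − 2328705| = 11440 days.

11440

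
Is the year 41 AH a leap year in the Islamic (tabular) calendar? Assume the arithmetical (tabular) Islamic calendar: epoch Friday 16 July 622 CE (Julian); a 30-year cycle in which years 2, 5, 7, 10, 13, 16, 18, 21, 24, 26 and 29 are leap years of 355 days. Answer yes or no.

no

Year 41 AH is year 11 of its 30-year cycle; leap positions are 2, 5, 7, 10, 13, 16, 18, 21, 24, 26, 29, so it is a common year (354 days).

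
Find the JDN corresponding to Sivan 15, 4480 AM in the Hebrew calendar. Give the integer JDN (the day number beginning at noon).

1984184

Equivalently 30 May 720 (proleptic Gregorian).
JDN 2451545 is 1 January 2000 CE (Gregorian); the target day is −467361 days from there, so JDN = 1984184.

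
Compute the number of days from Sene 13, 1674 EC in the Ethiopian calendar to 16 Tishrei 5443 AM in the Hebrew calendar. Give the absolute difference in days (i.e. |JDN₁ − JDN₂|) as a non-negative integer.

123

First date → JDN 2335566; second date → JDN 2335689.
The interval is |2335566 − 2335689| = 123 days.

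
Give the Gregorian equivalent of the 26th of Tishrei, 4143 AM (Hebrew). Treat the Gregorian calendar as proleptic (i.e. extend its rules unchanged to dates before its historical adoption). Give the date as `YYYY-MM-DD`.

0382-10-20

Julian Day Number of the source date = 1860875.
Converting JDN 1860875 to the Gregorian calendar gives 20 October 382 CE.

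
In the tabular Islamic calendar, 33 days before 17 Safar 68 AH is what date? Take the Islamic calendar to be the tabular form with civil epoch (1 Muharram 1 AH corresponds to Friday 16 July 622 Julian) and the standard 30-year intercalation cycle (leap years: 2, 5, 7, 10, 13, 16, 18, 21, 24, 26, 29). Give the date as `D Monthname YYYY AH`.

The starting date is JDN 1972229; 1972229 − 33 = 1972196.
JDN 1972196 corresponds to 14 Muharram 68 AH.

14 Muharram 68 AH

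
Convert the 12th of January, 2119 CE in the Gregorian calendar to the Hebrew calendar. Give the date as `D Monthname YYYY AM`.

1 Shevat 5879 AM

Both dates share Julian Day Number 2495020; in the Hebrew calendar that is 1 Shevat 5879 AM.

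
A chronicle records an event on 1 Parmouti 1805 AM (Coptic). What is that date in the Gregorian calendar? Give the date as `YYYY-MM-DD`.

2089-04-09

Julian Day Number of the source date = 2484151.
Converting JDN 2484151 to the Gregorian calendar gives 9 April 2089 CE.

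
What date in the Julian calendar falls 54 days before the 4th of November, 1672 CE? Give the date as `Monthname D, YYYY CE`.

JDN of the 4th of November, 1672 CE = 2332064.
2332064 − 54 = 2332010.
JDN 2332010 in the Julian calendar is September 11, 1672 CE.

September 11, 1672 CE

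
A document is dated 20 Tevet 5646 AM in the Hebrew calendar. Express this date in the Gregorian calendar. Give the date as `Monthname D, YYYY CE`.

December 28, 1885 CE

Julian Day Number of the source date = 2409904.
Converting JDN 2409904 to the Gregorian calendar gives 28 December 1885 CE.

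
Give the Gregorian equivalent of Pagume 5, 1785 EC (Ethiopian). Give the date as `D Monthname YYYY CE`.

Both dates share Julian Day Number 2376191; in the Gregorian calendar that is 8 September 1793 CE.

8 September 1793 CE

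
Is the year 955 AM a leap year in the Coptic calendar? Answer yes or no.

955 mod 4 = 3; in the Coptic calendar a year is leap when year mod 4 = 3, so it is a leap year.

yes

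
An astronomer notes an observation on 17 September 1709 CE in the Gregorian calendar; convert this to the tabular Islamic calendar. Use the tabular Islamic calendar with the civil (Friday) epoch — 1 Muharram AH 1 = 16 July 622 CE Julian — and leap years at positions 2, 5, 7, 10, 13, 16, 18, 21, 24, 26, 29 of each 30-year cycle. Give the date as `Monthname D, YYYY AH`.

Julian Day Number of the source date = 2345519.
Converting JDN 2345519 to the tabular Islamic calendar gives 12 Rajab 1121 AH.

Rajab 12, 1121 AH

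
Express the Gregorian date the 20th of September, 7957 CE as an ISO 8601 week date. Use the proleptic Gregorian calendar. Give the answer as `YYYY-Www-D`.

The weekday is Friday (ISO weekday 5).
That Friday belongs to ISO week 38 of ISO year 7957.

7957-W38-5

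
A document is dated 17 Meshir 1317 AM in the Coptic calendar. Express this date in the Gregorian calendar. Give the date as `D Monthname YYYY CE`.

Both dates share Julian Day Number 2305865; in the Gregorian calendar that is 21 February 1601 CE.

21 February 1601 CE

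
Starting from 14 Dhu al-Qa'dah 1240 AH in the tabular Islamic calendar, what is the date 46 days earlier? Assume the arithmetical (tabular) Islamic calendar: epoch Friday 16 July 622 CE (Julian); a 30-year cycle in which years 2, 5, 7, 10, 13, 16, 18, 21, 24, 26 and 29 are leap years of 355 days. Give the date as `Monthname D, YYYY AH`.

Ramadan 27, 1240 AH

The starting date is JDN 2387808; 2387808 − 46 = 2387762.
JDN 2387762 corresponds to Ramadan 27, 1240 AH.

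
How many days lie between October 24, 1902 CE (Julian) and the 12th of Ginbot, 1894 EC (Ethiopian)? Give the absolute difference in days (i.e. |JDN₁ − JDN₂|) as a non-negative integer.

First date → JDN 2416060; second date → JDN 2415890.
The interval is |2416060 − 2415890| = 170 days.

170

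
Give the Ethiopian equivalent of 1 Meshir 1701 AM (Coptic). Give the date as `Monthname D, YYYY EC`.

Yekatit 1, 1977 EC

Both dates share Julian Day Number 2446105; in the Ethiopian calendar that is 1 Yekatit 1977 EC.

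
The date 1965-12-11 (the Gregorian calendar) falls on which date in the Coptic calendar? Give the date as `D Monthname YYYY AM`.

Julian Day Number of the source date = 2439106.
Converting JDN 2439106 to the Coptic calendar gives 2 Koiak 1682 AM.

2 Koiak 1682 AM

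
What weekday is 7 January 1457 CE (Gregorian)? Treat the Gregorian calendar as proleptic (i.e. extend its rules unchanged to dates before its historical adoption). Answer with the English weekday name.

Wednesday

JDN 2253225 mod 7 = 2, and JDN 0 was a Monday, so this is a Wednesday.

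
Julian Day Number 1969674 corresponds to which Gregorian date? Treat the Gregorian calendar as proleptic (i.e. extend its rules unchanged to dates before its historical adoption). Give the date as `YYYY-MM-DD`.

JDN 2451545 is 1 Jan 2000; 1969674 is −481871 days from there.

0680-09-06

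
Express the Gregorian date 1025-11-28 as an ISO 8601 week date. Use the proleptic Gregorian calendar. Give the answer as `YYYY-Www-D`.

1025-W48-1

The weekday is Monday (ISO weekday 1).
That Monday belongs to ISO week 48 of ISO year 1025.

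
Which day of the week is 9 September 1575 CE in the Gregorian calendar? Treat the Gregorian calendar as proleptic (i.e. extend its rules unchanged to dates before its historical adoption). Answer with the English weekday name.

Since JDN mod 7 = 1 (0 = Monday), the day is Tuesday.

Tuesday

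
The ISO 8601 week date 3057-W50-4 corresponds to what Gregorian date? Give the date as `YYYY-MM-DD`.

ISO week 1 of 3057 is the week containing the first Thursday of 3057.
Week 50, day 4 (Thursday) lands on 3057-12-10.

3057-12-10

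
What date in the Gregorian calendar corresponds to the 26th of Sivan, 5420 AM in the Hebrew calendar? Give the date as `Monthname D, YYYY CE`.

Julian Day Number of the source date = 2327519.
Converting JDN 2327519 to the Gregorian calendar gives 5 June 1660 CE.

June 5, 1660 CE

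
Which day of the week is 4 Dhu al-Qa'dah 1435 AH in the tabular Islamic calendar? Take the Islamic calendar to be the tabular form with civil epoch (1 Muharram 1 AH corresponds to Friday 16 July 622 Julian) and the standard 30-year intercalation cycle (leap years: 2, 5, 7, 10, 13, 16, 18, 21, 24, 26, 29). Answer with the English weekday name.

Saturday

This is JDN 2456900 (30 August 2014 Gregorian).
Since JDN mod 7 = 5 (0 = Monday), the day is Saturday.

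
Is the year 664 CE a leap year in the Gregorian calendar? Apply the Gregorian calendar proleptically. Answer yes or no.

664 is divisible by 4 and not by 100, so it is a leap year.

yes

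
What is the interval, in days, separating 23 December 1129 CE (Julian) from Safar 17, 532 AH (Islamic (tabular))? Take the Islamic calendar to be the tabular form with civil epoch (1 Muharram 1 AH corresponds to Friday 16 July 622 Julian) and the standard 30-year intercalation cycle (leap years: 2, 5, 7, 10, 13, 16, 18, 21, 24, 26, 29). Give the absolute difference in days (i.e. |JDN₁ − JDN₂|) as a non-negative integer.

2873

First date → JDN 2133782; second date → JDN 2136655.
The interval is |2133782 − 2136655| = 2873 days.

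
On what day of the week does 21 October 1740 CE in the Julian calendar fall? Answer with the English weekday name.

Tuesday

In the Gregorian calendar this is 1 November 1740 (JDN 2356887).
Since JDN mod 7 = 1 (0 = Monday), the day is Tuesday.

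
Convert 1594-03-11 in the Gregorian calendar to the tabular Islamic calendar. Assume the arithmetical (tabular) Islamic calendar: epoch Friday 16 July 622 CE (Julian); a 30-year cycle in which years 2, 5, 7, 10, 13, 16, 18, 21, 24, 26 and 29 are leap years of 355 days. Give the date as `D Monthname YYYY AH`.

Julian Day Number of the source date = 2303326.
Converting JDN 2303326 to the tabular Islamic calendar gives 18 Jumada al-Thani 1002 AH.

18 Jumada al-Thani 1002 AH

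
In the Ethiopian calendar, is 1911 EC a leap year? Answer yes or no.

1911 mod 4 = 3; in the Ethiopian calendar a year is leap when year mod 4 = 3, so it is a leap year.

yes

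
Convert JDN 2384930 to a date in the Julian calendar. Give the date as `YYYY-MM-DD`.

The Gregorian equivalent of JDN 2384930 is 13 August 1817.
In the Julian calendar that day is 1817-08-01.

1817-08-01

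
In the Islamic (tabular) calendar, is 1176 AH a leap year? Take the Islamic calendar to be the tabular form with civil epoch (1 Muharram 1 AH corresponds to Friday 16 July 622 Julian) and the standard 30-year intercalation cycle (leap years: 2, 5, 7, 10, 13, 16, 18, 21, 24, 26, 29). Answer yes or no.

Year 1176 AH is year 6 of its 30-year cycle; leap positions are 2, 5, 7, 10, 13, 16, 18, 21, 24, 26, 29, so it is a common year (354 days).

no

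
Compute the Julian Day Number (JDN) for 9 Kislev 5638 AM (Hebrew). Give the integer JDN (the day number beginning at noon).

Equivalently 15 November 1877 (Gregorian).
JDN 2299161 is 15 October 1582 CE (Gregorian); the target day is +107778 days from there, so JDN = 2406939.

2406939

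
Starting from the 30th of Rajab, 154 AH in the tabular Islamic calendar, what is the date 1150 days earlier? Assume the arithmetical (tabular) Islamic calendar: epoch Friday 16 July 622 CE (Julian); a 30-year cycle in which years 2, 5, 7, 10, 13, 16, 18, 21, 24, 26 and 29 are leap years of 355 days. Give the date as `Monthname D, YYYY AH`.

Jumada al-Awwal 2, 151 AH

Counting 1150 days back from JDN 2002864 reaches JDN 2001714, which is Jumada al-Awwal 2, 151 AH.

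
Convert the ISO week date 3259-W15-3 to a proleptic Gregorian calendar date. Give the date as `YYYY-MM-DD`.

ISO week 1 of 3259 is the week containing the first Thursday of 3259.
Week 15, day 3 (Wednesday) lands on 3259-04-09.

3259-04-09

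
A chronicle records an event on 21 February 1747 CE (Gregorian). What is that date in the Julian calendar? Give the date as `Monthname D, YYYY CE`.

February 10, 1747 CE

The Julian–Gregorian offset here is 11 days (Julian trailing).
21 February 1747 Gregorian − 11 days → 10 February 1747 Julian.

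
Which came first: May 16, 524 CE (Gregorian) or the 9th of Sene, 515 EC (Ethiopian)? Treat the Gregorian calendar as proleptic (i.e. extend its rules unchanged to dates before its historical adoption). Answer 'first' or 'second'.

second

Converting both to JDN: 1912583 vs 1912237; the smaller is the second.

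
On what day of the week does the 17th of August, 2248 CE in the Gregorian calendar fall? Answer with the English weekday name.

Since JDN mod 7 = 3 (0 = Monday), the day is Thursday.

Thursday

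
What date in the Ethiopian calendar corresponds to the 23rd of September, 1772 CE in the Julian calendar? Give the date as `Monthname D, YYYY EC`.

Both dates share Julian Day Number 2368547; in the Ethiopian calendar that is 26 Meskerem 1765 EC.

Meskerem 26, 1765 EC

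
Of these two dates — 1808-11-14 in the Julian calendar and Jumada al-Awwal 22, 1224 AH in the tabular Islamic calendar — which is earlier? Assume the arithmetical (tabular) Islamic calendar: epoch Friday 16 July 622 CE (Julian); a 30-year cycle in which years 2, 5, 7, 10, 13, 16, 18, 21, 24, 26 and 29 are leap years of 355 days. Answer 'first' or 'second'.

first

Converting both to JDN: 2381748 vs 2381969; the smaller is the first.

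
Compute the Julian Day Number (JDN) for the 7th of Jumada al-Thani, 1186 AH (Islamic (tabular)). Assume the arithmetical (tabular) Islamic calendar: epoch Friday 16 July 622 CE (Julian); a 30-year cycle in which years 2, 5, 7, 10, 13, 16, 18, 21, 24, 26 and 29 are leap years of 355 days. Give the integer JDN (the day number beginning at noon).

2368518

Equivalently 5 September 1772 (Gregorian).
JDN 2400001 is 17 November 1858 CE (Gregorian), MJD 0; the target day is −31483 days from there, so JDN = 2368518.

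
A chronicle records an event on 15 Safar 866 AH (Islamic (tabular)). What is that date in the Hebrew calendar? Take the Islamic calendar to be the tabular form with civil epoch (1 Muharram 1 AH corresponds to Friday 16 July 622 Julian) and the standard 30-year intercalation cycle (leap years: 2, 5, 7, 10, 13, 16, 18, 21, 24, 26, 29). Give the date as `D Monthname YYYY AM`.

Julian Day Number of the source date = 2255011.
Converting JDN 2255011 to the Hebrew calendar gives 16 Kislev 5222 AM.

16 Kislev 5222 AM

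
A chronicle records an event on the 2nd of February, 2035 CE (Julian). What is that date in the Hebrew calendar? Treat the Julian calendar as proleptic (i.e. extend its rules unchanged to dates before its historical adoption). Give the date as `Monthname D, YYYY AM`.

The source date corresponds to 15 February 2035 in the Gregorian calendar (JDN 2464374).
That day falls on 6 Adar I 5795 AM in the Hebrew calendar.

Adar I 6, 5795 AM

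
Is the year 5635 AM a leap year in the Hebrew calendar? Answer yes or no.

Hebrew year 5635 is year 11 of its 19-year Metonic cycle; leap years are at positions 3, 6, 8, 11, 14, 17, 19, so it is a leap year (13 months).

yes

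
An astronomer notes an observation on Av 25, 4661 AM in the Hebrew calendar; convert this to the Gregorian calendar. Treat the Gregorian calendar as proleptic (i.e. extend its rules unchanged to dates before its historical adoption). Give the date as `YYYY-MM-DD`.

0901-08-18

Julian Day Number of the source date = 2050373.
Converting JDN 2050373 to the Gregorian calendar gives 18 August 901 CE.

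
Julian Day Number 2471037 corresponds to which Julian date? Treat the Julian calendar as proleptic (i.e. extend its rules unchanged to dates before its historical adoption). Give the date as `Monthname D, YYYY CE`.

May 1, 2053 CE

JDN 2471037 is 14 May 2053 in the Gregorian calendar.
In the Julian calendar that day is May 1, 2053 CE.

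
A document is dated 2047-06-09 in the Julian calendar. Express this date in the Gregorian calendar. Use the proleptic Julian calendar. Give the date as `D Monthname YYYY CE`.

For dates in this range the Gregorian date is 13 days ahead of the Julian.
9 June 2047 Julian + 13 days → 22 June 2047 Gregorian.

22 June 2047 CE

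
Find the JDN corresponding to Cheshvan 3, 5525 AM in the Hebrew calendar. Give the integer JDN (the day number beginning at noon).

In the Gregorian calendar the same day is 29 October 1764.
JDN 2299161 is 15 October 1582 CE (Gregorian); the target day is +66489 days from there, so JDN = 2365650.

2365650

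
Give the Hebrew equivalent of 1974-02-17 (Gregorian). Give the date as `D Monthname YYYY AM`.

25 Shevat 5734 AM

Both dates share Julian Day Number 2442096; in the Hebrew calendar that is 25 Shevat 5734 AM.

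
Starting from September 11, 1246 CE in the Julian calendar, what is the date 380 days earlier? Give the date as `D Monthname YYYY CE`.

The starting date is JDN 2176413; 2176413 − 380 = 2176033.
JDN 2176033 corresponds to 27 August 1245 CE.

27 August 1245 CE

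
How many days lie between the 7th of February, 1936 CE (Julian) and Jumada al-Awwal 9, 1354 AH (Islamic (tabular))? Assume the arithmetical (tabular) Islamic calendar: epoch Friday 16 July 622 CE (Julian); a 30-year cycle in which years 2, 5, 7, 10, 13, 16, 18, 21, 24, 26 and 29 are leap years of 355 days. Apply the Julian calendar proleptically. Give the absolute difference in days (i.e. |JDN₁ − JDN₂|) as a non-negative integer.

JDN of the first date = 2428219.
JDN of the second date = 2428024.
|2428024 − 2428219| = 195.

195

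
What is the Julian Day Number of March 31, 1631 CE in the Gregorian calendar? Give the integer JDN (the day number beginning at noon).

2316860

JDN 2400001 is 17 November 1858 CE (Gregorian), MJD 0; the target day is −83141 days from there, so JDN = 2316860.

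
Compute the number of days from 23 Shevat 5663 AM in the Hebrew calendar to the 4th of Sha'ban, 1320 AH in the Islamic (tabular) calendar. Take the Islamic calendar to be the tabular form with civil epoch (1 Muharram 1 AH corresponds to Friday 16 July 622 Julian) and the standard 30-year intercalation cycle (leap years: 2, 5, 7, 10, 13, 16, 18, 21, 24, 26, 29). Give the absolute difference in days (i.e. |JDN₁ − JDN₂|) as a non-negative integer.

106

JDN of the first date = 2416166.
JDN of the second date = 2416060.
|2416060 − 2416166| = 106.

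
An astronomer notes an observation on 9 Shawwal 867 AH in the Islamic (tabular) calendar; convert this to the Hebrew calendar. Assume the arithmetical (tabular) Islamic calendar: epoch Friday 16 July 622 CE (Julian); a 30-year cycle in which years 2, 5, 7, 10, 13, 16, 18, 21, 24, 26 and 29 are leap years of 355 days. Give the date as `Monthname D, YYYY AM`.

The source date corresponds to 6 July 1463 in the proleptic Gregorian calendar (JDN 2255596).
That day falls on 9 Tammuz 5223 AM in the Hebrew calendar.

Tammuz 9, 5223 AM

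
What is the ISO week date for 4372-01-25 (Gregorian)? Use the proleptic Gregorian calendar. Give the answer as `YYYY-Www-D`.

4372-W04-2

The weekday is Tuesday (ISO weekday 2).
That Tuesday belongs to ISO week 4 of ISO year 4372.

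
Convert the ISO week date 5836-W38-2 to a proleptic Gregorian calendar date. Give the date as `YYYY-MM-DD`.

5836-09-20

ISO week 1 of 5836 is the week containing the first Thursday of 5836.
Week 38, day 2 (Tuesday) lands on 5836-09-20.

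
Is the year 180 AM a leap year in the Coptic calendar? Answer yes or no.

180 mod 4 = 0; in the Coptic calendar a year is leap when year mod 4 = 3, so it is a common year.

no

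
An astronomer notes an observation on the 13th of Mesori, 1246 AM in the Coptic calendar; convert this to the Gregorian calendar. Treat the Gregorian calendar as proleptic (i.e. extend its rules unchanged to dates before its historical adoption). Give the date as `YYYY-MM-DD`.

1530-08-16

Both dates share Julian Day Number 2280108; in the Gregorian calendar that is 16 August 1530 CE.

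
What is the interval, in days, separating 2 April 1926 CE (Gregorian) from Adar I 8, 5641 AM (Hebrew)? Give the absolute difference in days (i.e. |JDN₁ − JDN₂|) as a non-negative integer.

JDN of the first date = 2424608.
JDN of the second date = 2408119.
|2408119 − 2424608| = 16489.

16489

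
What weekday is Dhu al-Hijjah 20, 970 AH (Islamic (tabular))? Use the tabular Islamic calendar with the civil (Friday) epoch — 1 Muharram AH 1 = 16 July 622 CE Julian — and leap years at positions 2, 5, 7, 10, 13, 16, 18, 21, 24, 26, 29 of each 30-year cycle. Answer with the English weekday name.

Equivalently 20 August 1563 Gregorian, JDN 2292165.
Since JDN mod 7 = 1 (0 = Monday), the day is Tuesday.

Tuesday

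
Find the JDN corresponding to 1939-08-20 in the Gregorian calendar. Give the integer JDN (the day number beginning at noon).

JDN 2400001 is 17 November 1858 CE (Gregorian), MJD 0; the target day is +29495 days from there, so JDN = 2429496.

2429496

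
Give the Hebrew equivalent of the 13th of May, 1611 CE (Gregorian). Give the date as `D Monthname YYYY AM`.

1 Sivan 5371 AM

Both dates share Julian Day Number 2309598; in the Hebrew calendar that is 1 Sivan 5371 AM.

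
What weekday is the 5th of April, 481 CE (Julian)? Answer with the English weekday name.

Sunday

This is JDN 1896838 (6 April 481 Gregorian).
1896838 ≡ 6 (mod 7); counting from Monday = 0 gives Sunday.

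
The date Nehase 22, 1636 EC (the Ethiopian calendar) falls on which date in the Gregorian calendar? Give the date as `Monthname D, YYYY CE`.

August 25, 1644 CE

Julian Day Number of the source date = 2321756.
Converting JDN 2321756 to the Gregorian calendar gives 25 August 1644 CE.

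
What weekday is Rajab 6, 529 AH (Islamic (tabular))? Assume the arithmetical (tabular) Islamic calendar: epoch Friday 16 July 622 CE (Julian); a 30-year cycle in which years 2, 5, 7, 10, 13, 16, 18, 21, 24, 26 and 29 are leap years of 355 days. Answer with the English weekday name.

In the proleptic Gregorian calendar this is 29 April 1135 (JDN 2135728).
JDN 2135728 mod 7 = 0, and JDN 0 was a Monday, so this is a Monday.

Monday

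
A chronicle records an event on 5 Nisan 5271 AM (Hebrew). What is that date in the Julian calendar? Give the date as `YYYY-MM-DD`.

1511-04-03

Julian Day Number of the source date = 2273043.
Converting JDN 2273043 to the Julian calendar gives 3 April 1511 CE.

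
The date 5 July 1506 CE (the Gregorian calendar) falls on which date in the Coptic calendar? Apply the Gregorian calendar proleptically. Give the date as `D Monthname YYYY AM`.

Both dates share Julian Day Number 2271300; in the Coptic calendar that is 1 Epip 1222 AM.

1 Epip 1222 AM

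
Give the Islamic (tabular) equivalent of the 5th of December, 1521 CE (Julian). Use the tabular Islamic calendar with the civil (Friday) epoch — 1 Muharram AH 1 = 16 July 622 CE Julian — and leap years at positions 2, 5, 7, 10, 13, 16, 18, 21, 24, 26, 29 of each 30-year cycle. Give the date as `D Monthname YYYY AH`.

Both dates share Julian Day Number 2276942; in the tabular Islamic calendar that is 5 Muharram 928 AH.

5 Muharram 928 AH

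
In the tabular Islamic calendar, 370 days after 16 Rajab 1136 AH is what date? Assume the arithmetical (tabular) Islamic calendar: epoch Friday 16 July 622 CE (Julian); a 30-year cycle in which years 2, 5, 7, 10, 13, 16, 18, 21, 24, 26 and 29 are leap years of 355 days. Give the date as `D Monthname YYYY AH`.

1 Sha'ban 1137 AH

Counting 370 days forward from JDN 2350838 reaches JDN 2351208, which is 1 Sha'ban 1137 AH.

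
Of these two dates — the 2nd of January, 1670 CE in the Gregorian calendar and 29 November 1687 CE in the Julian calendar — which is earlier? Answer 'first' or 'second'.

The two dates have Julian Day Numbers 2331017 and 2337567 respectively.
Since 2331017 < 2337567, the first date comes first.

first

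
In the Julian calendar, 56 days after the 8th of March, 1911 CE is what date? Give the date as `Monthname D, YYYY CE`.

May 3, 1911 CE

JDN of the 8th of March, 1911 CE = 2419117.
2419117 + 56 = 2419173.
JDN 2419173 in the Julian calendar is May 3, 1911 CE.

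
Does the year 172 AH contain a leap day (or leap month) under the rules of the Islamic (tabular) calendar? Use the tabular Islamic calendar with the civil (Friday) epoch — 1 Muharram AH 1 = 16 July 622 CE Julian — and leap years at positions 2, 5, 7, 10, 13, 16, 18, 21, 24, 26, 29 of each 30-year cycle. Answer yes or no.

Year 172 AH is year 22 of its 30-year cycle; leap positions are 2, 5, 7, 10, 13, 16, 18, 21, 24, 26, 29, so it is a common year (354 days).

no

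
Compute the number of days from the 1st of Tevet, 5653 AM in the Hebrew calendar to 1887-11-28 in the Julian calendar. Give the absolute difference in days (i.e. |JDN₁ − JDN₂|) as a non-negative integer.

First date → JDN 2412453; second date → JDN 2410616.
The interval is |2412453 − 2410616| = 1837 days.

1837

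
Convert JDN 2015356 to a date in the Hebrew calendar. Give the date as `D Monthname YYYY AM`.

The proleptic Gregorian equivalent of JDN 2015356 is 3 October 805.
In the Hebrew calendar that day is 1 Cheshvan 4566 AM.

1 Cheshvan 4566 AM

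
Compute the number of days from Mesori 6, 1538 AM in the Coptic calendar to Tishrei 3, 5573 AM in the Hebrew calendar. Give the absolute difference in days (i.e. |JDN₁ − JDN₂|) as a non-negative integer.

JDN of the first date = 2386754.
JDN of the second date = 2383131.
|2383131 − 2386754| = 3623.

3623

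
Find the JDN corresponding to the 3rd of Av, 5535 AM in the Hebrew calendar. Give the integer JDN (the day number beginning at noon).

In the Gregorian calendar the same day is 30 July 1775.
JDN 2299161 is 15 October 1582 CE (Gregorian); the target day is +70415 days from there, so JDN = 2369576.

2369576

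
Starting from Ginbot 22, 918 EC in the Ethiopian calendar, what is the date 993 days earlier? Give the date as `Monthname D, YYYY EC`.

JDN of Ginbot 22, 918 EC = 2059416.
2059416 − 993 = 2058423.
JDN 2058423 in the Ethiopian calendar is Pagume 5, 915 EC.

Pagume 5, 915 EC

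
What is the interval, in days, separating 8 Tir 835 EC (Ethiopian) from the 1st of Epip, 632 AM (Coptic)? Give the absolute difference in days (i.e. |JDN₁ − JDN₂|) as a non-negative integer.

JDN of the first date = 2028966.
JDN of the second date = 2055803.
|2055803 − 2028966| = 26837.

26837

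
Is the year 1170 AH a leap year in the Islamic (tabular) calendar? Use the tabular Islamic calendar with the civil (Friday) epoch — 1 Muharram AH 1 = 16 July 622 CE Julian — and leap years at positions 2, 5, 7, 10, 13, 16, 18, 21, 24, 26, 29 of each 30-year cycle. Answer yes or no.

Year 1170 AH is year 30 of its 30-year cycle; leap positions are 2, 5, 7, 10, 13, 16, 18, 21, 24, 26, 29, so it is a common year (354 days).

no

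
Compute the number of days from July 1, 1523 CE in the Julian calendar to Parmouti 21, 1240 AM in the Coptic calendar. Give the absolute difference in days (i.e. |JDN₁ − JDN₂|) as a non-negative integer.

290

JDN of the first date = 2277515.
JDN of the second date = 2277805.
|2277805 − 2277515| = 290.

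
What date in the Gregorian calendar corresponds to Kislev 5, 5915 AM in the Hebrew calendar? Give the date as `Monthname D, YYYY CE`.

Julian Day Number of the source date = 2508107.
Converting JDN 2508107 to the Gregorian calendar gives 11 November 2154 CE.

November 11, 2154 CE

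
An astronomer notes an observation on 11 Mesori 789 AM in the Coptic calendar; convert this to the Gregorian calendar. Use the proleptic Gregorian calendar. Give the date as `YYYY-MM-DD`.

1073-08-10

Both dates share Julian Day Number 2113187; in the Gregorian calendar that is 10 August 1073 CE.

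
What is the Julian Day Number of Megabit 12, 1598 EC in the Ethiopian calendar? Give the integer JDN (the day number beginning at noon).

2307716

Equivalently 18 March 1606 (Gregorian).
JDN 2299161 is 15 October 1582 CE (Gregorian); the target day is +8555 days from there, so JDN = 2307716.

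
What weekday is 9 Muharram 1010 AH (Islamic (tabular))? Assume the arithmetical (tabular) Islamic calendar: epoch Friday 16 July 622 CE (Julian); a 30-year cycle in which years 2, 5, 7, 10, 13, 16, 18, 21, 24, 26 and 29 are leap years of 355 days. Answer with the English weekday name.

Tuesday

Equivalently 10 July 1601 Gregorian, JDN 2306004.
JDN 2306004 mod 7 = 1, and JDN 0 was a Monday, so this is a Tuesday.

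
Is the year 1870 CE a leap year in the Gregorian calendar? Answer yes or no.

1870 is not divisible by 4, so it is a common year.

no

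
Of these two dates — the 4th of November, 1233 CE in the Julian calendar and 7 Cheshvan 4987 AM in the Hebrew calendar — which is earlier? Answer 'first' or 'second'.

second

The two dates have Julian Day Numbers 2171719 and 2169157 respectively.
Since 2169157 < 2171719, the second date comes first.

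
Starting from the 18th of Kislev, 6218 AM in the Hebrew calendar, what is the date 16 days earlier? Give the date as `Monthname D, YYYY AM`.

JDN of the 18th of Kislev, 6218 AM = 2618800.
2618800 − 16 = 2618784.
JDN 2618784 in the Hebrew calendar is Kislev 2, 6218 AM.

Kislev 2, 6218 AM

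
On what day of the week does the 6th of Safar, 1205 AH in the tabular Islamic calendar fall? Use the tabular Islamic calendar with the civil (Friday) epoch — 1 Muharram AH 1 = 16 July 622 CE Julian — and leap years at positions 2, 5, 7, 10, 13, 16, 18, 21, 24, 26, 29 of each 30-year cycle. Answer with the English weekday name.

Equivalently 15 October 1790 Gregorian, JDN 2375132.
Since JDN mod 7 = 4 (0 = Monday), the day is Friday.

Friday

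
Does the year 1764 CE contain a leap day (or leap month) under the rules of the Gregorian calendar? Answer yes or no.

1764 is divisible by 4 and not by 100, so it is a leap year.

yes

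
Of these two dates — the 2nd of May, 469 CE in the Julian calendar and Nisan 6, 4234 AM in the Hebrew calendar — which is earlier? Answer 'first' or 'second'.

Converting both to JDN: 1892482 vs 1894255; the smaller is the first.

first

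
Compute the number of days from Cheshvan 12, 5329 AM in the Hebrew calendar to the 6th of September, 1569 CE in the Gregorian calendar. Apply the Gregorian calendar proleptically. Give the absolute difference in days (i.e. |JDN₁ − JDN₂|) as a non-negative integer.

297

First date → JDN 2294077; second date → JDN 2294374.
The interval is |2294077 − 2294374| = 297 days.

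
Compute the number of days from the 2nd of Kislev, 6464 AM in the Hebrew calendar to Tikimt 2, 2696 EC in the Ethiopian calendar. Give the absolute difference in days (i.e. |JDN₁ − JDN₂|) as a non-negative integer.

45

JDN of the first date = 2708646.
JDN of the second date = 2708601.
|2708601 − 2708646| = 45.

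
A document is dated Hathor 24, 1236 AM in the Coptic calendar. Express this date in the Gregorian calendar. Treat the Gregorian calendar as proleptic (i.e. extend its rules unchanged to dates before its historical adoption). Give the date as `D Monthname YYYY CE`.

1 December 1519 CE

Both dates share Julian Day Number 2276197; in the Gregorian calendar that is 1 December 1519 CE.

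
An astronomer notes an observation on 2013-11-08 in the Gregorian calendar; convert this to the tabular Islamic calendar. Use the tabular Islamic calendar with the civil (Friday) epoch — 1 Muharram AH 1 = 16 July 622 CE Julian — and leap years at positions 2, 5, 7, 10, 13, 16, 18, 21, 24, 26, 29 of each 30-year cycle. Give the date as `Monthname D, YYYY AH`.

Muharram 4, 1435 AH

Both dates share Julian Day Number 2456605; in the tabular Islamic calendar that is 4 Muharram 1435 AH.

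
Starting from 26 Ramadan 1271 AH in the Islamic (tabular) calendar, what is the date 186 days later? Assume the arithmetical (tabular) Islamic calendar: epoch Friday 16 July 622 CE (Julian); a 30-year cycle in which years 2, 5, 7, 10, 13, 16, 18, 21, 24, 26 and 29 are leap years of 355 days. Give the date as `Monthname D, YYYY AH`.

The starting date is JDN 2398747; 2398747 + 186 = 2398933.
JDN 2398933 corresponds to Rabi' al-Thani 5, 1272 AH.

Rabi' al-Thani 5, 1272 AH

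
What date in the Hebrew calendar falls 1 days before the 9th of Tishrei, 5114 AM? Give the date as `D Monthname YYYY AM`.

JDN of the 9th of Tishrei, 5114 AM = 2215492.
2215492 − 1 = 2215491.
JDN 2215491 in the Hebrew calendar is 8 Tishrei 5114 AM.

8 Tishrei 5114 AM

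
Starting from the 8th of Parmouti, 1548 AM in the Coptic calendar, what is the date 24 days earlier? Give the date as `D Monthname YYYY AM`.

The starting date is JDN 2390289; 2390289 − 24 = 2390265.
JDN 2390265 corresponds to 14 Paremhat 1548 AM.

14 Paremhat 1548 AM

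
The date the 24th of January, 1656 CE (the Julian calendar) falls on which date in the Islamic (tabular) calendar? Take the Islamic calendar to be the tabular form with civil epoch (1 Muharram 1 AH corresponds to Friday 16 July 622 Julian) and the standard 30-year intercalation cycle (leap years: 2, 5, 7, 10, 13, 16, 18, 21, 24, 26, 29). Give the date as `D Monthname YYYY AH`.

The source date corresponds to 3 February 1656 in the Gregorian calendar (JDN 2325935).
That day falls on 7 Rabi' al-Thani 1066 AH in the tabular Islamic calendar.

7 Rabi' al-Thani 1066 AH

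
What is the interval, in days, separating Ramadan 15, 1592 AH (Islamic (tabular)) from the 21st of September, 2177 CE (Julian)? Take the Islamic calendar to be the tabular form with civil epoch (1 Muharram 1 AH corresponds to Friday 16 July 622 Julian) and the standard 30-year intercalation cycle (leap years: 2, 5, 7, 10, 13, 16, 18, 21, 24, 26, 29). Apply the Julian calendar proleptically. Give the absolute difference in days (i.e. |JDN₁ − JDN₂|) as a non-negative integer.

JDN of the first date = 2512487.
JDN of the second date = 2516471.
|2516471 − 2512487| = 3984.

3984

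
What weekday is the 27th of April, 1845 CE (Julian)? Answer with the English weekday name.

Friday

In the Gregorian calendar this is 9 May 1845 (JDN 2395061).
2395061 ≡ 4 (mod 7); counting from Monday = 0 gives Friday.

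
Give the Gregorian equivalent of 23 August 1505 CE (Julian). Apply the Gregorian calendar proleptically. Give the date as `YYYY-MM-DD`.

At this point the Julian calendar is 10 days behind the Gregorian.
23 August 1505 Julian + 10 days → 2 September 1505 Gregorian.

1505-09-02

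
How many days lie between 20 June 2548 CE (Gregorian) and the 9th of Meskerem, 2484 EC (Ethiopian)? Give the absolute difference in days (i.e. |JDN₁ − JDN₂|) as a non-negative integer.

20724

First date → JDN 2651869; second date → JDN 2631145.
The interval is |2651869 − 2631145| = 20724 days.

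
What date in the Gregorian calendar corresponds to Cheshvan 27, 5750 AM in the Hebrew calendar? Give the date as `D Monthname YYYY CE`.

Julian Day Number of the source date = 2447856.
Converting JDN 2447856 to the Gregorian calendar gives 25 November 1989 CE.

25 November 1989 CE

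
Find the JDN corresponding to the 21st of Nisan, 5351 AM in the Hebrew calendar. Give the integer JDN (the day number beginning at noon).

Equivalently 15 April 1591 (Gregorian).
JDN 2400001 is 17 November 1858 CE (Gregorian), MJD 0; the target day is −97736 days from there, so JDN = 2302265.

2302265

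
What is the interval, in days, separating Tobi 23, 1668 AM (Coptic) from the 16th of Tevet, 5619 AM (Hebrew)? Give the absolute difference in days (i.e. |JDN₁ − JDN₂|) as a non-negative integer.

JDN of the first date = 2434044.
JDN of the second date = 2400037.
|2400037 − 2434044| = 34007.

34007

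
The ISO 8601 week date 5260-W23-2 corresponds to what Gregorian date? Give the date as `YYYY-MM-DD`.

5260-06-01

ISO week 1 of 5260 is the week containing the first Thursday of 5260.
Week 23, day 2 (Tuesday) lands on 5260-06-01.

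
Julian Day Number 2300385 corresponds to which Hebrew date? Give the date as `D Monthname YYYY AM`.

The Gregorian equivalent of JDN 2300385 is 20 February 1586.
In the Hebrew calendar that day is 2 Adar 5346 AM.

2 Adar 5346 AM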